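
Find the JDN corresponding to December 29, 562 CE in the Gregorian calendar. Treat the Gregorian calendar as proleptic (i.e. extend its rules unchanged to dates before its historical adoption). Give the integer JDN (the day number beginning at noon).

JDN 2400001 is 17 November 1858 CE (Gregorian), MJD 0; the target day is −473312 days from there, so JDN = 1926689.

1926689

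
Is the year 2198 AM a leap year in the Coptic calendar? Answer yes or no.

no

2198 mod 4 = 2; in the Coptic calendar a year is leap when year mod 4 = 3, so it is a common year.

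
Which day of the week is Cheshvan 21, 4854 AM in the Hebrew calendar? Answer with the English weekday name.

Equivalently 19 November 1093 Gregorian, JDN 2120593.
Since JDN mod 7 = 6 (0 = Monday), the day is Sunday.

Sunday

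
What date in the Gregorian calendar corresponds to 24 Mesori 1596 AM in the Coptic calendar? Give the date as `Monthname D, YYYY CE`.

Julian Day Number of the source date = 2407957.
Converting JDN 2407957 to the Gregorian calendar gives 29 August 1880 CE.

August 29, 1880 CE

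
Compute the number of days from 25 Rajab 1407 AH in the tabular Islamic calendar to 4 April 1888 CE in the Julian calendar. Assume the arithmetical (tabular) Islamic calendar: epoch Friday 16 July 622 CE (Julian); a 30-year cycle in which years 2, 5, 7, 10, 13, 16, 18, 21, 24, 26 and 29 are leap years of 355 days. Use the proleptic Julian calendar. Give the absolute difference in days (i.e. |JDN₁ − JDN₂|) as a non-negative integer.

36137

First date → JDN 2446881; second date → JDN 2410744.
The interval is |2446881 − 2410744| = 36137 days.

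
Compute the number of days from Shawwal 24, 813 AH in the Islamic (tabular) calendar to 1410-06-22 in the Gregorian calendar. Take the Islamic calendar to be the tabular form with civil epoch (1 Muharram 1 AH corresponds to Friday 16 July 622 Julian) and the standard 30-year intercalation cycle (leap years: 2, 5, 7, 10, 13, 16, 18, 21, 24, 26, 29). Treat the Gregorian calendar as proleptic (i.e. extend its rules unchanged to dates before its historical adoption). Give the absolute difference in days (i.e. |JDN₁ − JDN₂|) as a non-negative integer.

251

JDN of the first date = 2236475.
JDN of the second date = 2236224.
|2236224 − 2236475| = 251.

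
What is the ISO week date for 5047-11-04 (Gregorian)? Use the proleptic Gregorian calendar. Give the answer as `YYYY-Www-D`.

5047-W44-4

The weekday is Thursday (ISO weekday 4).
That Thursday belongs to ISO week 44 of ISO year 5047.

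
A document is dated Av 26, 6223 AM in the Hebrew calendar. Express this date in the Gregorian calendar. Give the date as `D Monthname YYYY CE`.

12 August 2463 CE

Both dates share Julian Day Number 2620876; in the Gregorian calendar that is 12 August 2463 CE.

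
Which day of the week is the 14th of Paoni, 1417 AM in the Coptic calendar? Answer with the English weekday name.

This is JDN 2342507 (19 June 1701 Gregorian).
2342507 ≡ 6 (mod 7); counting from Monday = 0 gives Sunday.

Sunday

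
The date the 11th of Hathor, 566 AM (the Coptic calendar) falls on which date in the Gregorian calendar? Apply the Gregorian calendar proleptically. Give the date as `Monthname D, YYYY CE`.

Julian Day Number of the source date = 2031466.
Converting JDN 2031466 to the Gregorian calendar gives 11 November 849 CE.

November 11, 849 CE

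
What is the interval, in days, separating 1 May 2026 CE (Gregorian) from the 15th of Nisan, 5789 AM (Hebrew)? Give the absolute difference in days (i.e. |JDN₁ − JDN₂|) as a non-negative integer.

First date → JDN 2461162; second date → JDN 2462227.
The interval is |2461162 − 2462227| = 1065 days.

1065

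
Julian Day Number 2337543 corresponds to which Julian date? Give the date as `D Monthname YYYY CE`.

The Gregorian equivalent of JDN 2337543 is 15 November 1687.
In the Julian calendar that day is 5 November 1687 CE.

5 November 1687 CE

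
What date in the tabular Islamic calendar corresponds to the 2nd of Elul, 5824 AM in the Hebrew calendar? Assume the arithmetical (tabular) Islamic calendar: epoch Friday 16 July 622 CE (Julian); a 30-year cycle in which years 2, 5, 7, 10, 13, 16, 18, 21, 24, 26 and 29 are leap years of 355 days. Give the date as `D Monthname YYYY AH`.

1 Jumada al-Awwal 1487 AH

Julian Day Number of the source date = 2475147.
Converting JDN 2475147 to the tabular Islamic calendar gives 1 Jumada al-Awwal 1487 AH.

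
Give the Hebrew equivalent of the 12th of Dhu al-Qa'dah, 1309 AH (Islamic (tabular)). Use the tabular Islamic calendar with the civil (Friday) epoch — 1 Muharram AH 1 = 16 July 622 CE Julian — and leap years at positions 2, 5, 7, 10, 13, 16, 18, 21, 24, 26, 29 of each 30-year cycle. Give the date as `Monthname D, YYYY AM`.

Sivan 13, 5652 AM

Julian Day Number of the source date = 2412258.
Converting JDN 2412258 to the Hebrew calendar gives 13 Sivan 5652 AM.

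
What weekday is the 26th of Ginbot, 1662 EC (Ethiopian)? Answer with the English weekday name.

Saturday

In the Gregorian calendar this is 31 May 1670 (JDN 2331166).
JDN 2331166 mod 7 = 5, and JDN 0 was a Monday, so this is a Saturday.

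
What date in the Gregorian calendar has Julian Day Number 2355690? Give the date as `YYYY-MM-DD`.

Counting from JDN 2299161 = 15 Oct 1582 gives an offset of 56529 days.

1737-07-23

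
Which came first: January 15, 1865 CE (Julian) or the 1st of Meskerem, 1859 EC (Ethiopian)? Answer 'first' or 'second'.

first

Converting both to JDN: 2402264 vs 2402855; the smaller is the first.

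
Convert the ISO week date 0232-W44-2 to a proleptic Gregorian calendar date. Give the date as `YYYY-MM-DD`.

0232-10-30

ISO week 1 of 232 is the week containing the first Thursday of 232.
Week 44, day 2 (Tuesday) lands on 0232-10-30.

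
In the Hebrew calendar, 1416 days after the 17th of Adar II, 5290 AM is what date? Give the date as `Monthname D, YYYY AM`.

Shevat 14, 5294 AM

Counting 1416 days forward from JDN 2279965 reaches JDN 2281381, which is Shevat 14, 5294 AM.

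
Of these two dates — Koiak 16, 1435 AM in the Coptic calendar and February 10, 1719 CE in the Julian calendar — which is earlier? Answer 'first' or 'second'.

Converting both to JDN: 2348903 vs 2348963; the smaller is the first.

first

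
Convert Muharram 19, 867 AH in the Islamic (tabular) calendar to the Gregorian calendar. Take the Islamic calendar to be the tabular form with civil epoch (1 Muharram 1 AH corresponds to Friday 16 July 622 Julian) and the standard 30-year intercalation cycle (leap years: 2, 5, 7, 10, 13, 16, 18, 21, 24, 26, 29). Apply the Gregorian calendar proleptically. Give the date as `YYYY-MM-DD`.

Both dates share Julian Day Number 2255340; in the Gregorian calendar that is 23 October 1462 CE.

1462-10-23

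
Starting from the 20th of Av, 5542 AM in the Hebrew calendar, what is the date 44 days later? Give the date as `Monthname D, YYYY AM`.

Tishrei 5, 5543 AM

JDN of the 20th of Av, 5542 AM = 2372134.
2372134 + 44 = 2372178.
JDN 2372178 in the Hebrew calendar is Tishrei 5, 5543 AM.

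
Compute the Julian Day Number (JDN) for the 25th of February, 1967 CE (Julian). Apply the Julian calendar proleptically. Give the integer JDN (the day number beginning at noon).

2439560

In the Gregorian calendar the same day is 10 March 1967.
JDN 2451545 is 1 January 2000 CE (Gregorian); the target day is −11985 days from there, so JDN = 2439560.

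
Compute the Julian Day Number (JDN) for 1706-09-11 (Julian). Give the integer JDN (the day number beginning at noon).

2344428

Equivalently 22 September 1706 (Gregorian).
JDN 2400001 is 17 November 1858 CE (Gregorian), MJD 0; the target day is −55573 days from there, so JDN = 2344428.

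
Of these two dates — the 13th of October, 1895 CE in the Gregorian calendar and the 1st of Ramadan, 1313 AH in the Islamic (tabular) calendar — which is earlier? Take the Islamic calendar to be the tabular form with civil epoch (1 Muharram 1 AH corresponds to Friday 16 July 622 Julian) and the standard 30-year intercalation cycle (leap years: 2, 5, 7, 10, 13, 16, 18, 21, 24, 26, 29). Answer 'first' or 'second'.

The two dates have Julian Day Numbers 2413480 and 2413605 respectively.
Since 2413480 < 2413605, the first date comes first.

first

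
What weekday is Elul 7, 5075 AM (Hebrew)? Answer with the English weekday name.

In the proleptic Gregorian calendar this is 17 August 1315 (JDN 2201582).
2201582 ≡ 5 (mod 7); counting from Monday = 0 gives Saturday.

Saturday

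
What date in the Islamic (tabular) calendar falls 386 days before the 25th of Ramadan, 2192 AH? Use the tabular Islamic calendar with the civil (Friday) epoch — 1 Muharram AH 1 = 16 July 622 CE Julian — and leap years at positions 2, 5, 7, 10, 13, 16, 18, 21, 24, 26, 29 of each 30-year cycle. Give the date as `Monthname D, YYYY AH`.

Sha'ban 22, 2191 AH

JDN of the 25th of Ramadan, 2192 AH = 2725117.
2725117 − 386 = 2724731.
JDN 2724731 in the tabular Islamic calendar is Sha'ban 22, 2191 AH.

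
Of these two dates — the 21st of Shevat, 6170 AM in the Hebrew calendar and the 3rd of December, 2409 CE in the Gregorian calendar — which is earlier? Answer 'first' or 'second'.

second

First date → JDN 2601321; second date → JDN 2601266.
JDN 2601266 < JDN 2601321, so the second date is earlier.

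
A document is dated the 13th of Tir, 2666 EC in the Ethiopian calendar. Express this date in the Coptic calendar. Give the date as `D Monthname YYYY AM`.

13 Tobi 2390 AM

Julian Day Number of the source date = 2697744.
Converting JDN 2697744 to the Coptic calendar gives 13 Tobi 2390 AM.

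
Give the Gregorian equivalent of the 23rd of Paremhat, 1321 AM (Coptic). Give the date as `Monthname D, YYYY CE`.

Julian Day Number of the source date = 2307362.
Converting JDN 2307362 to the Gregorian calendar gives 29 March 1605 CE.

March 29, 1605 CE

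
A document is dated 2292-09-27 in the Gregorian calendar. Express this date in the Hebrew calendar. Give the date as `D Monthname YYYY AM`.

15 Tishrei 6053 AM

Julian Day Number of the source date = 2558466.
Converting JDN 2558466 to the Hebrew calendar gives 15 Tishrei 6053 AM.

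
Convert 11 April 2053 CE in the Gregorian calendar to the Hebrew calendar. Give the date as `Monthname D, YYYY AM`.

Nisan 23, 5813 AM

Both dates share Julian Day Number 2471004; in the Hebrew calendar that is 23 Nisan 5813 AM.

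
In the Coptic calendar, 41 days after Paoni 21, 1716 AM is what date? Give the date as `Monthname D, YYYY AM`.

Counting 41 days forward from JDN 2451724 reaches JDN 2451765, which is Mesori 2, 1716 AM.

Mesori 2, 1716 AM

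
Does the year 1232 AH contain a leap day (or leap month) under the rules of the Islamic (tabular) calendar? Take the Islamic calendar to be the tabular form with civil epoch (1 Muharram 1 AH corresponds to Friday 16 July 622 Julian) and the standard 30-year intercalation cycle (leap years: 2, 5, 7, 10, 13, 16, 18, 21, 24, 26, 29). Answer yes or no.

yes

Year 1232 AH is year 2 of its 30-year cycle; leap positions are 2, 5, 7, 10, 13, 16, 18, 21, 24, 26, 29, so it is a leap year (355 days).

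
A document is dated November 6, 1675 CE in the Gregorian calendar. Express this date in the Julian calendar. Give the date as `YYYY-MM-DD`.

1675-10-27

For dates in this range the Gregorian date is 10 days ahead of the Julian.
6 November 1675 Gregorian − 10 days → 27 October 1675 Julian.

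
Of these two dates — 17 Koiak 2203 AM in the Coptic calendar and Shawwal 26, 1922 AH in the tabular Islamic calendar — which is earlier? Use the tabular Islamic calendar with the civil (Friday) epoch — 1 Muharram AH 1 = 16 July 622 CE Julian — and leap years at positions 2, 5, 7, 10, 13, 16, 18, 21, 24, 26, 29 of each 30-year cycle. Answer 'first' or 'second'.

The two dates have Julian Day Numbers 2629416 and 2629469 respectively.
Since 2629416 < 2629469, the first date comes first.

first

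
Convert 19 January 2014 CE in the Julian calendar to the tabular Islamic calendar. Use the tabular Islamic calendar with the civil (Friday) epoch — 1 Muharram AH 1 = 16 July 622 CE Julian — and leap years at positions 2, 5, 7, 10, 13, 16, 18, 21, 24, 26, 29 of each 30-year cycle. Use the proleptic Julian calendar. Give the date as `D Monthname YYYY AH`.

The source date corresponds to 1 February 2014 in the Gregorian calendar (JDN 2456690).
That day falls on 30 Rabi' al-Awwal 1435 AH in the tabular Islamic calendar.

30 Rabi' al-Awwal 1435 AH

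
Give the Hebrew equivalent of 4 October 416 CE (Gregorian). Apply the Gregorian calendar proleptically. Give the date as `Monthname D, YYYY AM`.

Tishrei 25, 4177 AM

Julian Day Number of the source date = 1873278.
Converting JDN 1873278 to the Hebrew calendar gives 25 Tishrei 4177 AM.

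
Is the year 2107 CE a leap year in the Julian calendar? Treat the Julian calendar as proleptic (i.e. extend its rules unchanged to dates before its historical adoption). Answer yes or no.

no

2107 mod 4 = 3, so it is a common year in the Julian calendar.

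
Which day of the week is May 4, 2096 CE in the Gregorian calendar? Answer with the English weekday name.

Friday

2486733 ≡ 4 (mod 7); counting from Monday = 0 gives Friday.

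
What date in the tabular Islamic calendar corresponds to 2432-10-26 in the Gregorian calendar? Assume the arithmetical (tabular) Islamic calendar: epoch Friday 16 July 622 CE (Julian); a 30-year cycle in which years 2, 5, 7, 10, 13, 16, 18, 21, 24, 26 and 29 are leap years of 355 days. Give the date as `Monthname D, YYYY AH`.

Dhu al-Qa'dah 1, 1866 AH

Julian Day Number of the source date = 2609629.
Converting JDN 2609629 to the tabular Islamic calendar gives 1 Dhu al-Qa'dah 1866 AH.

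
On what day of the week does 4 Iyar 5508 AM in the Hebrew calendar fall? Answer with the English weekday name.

Equivalently 2 May 1748 Gregorian, JDN 2359626.
Since JDN mod 7 = 3 (0 = Monday), the day is Thursday.

Thursday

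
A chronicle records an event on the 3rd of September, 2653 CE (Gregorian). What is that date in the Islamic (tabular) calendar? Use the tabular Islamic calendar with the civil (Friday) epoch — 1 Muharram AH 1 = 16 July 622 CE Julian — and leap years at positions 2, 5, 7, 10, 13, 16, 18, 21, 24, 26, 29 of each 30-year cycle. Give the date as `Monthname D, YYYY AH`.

Jumada al-Thani 18, 2094 AH

Julian Day Number of the source date = 2690294.
Converting JDN 2690294 to the tabular Islamic calendar gives 18 Jumada al-Thani 2094 AH.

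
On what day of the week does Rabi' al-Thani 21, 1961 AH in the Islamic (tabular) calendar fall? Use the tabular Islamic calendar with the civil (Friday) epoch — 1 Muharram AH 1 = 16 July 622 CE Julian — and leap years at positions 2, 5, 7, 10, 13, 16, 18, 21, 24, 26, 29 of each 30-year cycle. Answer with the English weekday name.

Sunday

In the Gregorian calendar this is 25 June 2524 (JDN 2643108).
Since JDN mod 7 = 6 (0 = Monday), the day is Sunday.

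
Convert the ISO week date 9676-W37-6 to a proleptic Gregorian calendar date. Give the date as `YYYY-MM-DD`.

9676-09-12

ISO week 1 of 9676 is the week containing the first Thursday of 9676.
Week 37, day 6 (Saturday) lands on 9676-09-12.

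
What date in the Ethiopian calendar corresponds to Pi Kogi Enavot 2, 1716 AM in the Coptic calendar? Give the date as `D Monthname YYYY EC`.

Julian Day Number of the source date = 2451795.
Converting JDN 2451795 to the Ethiopian calendar gives 2 Pagume 1992 EC.

2 Pagume 1992 EC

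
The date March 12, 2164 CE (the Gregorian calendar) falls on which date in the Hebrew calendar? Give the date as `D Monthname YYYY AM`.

18 Adar 5924 AM

Both dates share Julian Day Number 2511516; in the Hebrew calendar that is 18 Adar 5924 AM.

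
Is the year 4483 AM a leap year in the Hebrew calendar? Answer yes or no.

no

Hebrew year 4483 is year 18 of its 19-year Metonic cycle; leap years are at positions 3, 6, 8, 11, 14, 17, 19, so it is a common year (12 months).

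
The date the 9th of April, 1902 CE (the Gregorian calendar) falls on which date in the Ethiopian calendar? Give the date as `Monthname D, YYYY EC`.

Miyazya 1, 1894 EC

Both dates share Julian Day Number 2415849; in the Ethiopian calendar that is 1 Miyazya 1894 EC.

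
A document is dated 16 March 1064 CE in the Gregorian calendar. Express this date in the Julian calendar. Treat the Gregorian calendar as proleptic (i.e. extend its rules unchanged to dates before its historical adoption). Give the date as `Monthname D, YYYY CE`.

At this point the Julian calendar is 6 days behind the Gregorian.
16 March 1064 Gregorian − 6 days → 10 March 1064 Julian.

March 10, 1064 CE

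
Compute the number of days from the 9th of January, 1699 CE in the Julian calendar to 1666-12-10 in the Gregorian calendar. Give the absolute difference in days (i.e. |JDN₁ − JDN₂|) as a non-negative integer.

First date → JDN 2341626; second date → JDN 2329898.
The interval is |2341626 − 2329898| = 11728 days.

11728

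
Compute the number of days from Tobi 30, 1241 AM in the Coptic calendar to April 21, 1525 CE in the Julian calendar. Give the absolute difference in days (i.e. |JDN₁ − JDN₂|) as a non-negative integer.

JDN of the first date = 2278089.
JDN of the second date = 2278175.
|2278175 − 2278089| = 86.

86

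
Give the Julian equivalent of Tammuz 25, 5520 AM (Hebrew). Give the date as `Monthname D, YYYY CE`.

Julian Day Number of the source date = 2364077.
Converting JDN 2364077 to the Julian calendar gives 28 June 1760 CE.

June 28, 1760 CE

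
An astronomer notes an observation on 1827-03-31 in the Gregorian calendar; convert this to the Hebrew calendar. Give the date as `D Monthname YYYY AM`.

Both dates share Julian Day Number 2388447; in the Hebrew calendar that is 3 Nisan 5587 AM.

3 Nisan 5587 AM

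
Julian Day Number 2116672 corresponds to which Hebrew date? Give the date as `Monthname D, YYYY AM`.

Adar I 27, 4843 AM

The proleptic Gregorian equivalent of JDN 2116672 is 24 February 1083.
In the Hebrew calendar that day is Adar I 27, 4843 AM.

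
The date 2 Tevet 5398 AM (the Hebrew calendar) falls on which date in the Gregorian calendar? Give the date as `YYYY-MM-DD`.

1637-12-19

Both dates share Julian Day Number 2319315; in the Gregorian calendar that is 19 December 1637 CE.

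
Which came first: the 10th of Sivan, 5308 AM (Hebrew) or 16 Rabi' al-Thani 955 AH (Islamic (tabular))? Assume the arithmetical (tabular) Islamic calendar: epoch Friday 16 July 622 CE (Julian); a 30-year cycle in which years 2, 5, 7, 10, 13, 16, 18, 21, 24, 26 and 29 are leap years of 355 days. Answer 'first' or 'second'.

First date → JDN 2286602; second date → JDN 2286610.
JDN 2286602 < JDN 2286610, so the first date is earlier.

first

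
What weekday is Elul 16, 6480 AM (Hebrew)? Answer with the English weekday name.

Saturday

In the Gregorian calendar this is 11 September 2720 (JDN 2714773).
JDN 2714773 mod 7 = 5, and JDN 0 was a Monday, so this is a Saturday.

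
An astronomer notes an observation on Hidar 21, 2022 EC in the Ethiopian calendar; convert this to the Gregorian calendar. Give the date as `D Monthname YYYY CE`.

Both dates share Julian Day Number 2462471; in the Gregorian calendar that is 30 November 2029 CE.

30 November 2029 CE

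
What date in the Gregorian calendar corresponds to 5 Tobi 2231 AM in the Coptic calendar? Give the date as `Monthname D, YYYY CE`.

January 17, 2515 CE

Both dates share Julian Day Number 2639661; in the Gregorian calendar that is 17 January 2515 CE.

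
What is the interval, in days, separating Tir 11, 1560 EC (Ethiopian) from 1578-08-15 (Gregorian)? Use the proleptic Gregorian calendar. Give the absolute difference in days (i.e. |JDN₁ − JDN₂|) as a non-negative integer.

3863

First date → JDN 2293776; second date → JDN 2297639.
The interval is |2293776 − 2297639| = 3863 days.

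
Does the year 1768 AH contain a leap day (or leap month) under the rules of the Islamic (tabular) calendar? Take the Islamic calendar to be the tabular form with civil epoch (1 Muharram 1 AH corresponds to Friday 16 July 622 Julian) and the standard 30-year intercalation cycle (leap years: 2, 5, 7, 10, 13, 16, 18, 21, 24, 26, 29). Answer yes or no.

no

Year 1768 AH is year 28 of its 30-year cycle; leap positions are 2, 5, 7, 10, 13, 16, 18, 21, 24, 26, 29, so it is a common year (354 days).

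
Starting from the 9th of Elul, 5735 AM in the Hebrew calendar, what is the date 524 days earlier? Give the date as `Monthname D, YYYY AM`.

The starting date is JDN 2442641; 2442641 − 524 = 2442117.
JDN 2442117 corresponds to Adar 16, 5734 AM.

Adar 16, 5734 AM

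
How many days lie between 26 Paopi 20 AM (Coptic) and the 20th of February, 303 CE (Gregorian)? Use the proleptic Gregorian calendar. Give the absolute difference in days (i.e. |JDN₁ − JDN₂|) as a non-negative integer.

247

First date → JDN 1832025; second date → JDN 1831778.
The interval is |1832025 − 1831778| = 247 days.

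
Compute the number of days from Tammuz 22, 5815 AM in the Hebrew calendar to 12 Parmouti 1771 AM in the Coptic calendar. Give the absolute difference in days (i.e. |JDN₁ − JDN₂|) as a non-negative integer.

JDN of the first date = 2471832.
JDN of the second date = 2471743.
|2471743 − 2471832| = 89.

89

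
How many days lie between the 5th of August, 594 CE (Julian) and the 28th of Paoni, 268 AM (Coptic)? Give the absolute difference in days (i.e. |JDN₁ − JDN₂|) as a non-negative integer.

15384

JDN of the first date = 1938233.
JDN of the second date = 1922849.
|1922849 − 1938233| = 15384.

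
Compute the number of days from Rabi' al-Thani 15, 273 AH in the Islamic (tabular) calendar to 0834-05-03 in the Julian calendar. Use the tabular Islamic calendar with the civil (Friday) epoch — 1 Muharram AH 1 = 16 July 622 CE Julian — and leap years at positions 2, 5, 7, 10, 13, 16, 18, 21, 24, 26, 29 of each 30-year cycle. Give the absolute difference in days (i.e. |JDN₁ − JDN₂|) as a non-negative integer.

First date → JDN 2044931; second date → JDN 2025799.
The interval is |2044931 − 2025799| = 19132 days.

19132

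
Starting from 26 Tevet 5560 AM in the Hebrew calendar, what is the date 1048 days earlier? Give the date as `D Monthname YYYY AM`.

The starting date is JDN 2378519; 2378519 − 1048 = 2377471.
JDN 2377471 corresponds to 13 Adar 5557 AM.

13 Adar 5557 AM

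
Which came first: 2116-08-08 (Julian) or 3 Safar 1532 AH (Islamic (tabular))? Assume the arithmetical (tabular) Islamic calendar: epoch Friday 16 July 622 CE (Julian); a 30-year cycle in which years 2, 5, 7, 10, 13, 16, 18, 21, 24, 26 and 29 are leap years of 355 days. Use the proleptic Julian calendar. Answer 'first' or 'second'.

First date → JDN 2494147; second date → JDN 2491007.
JDN 2491007 < JDN 2494147, so the second date is earlier.

second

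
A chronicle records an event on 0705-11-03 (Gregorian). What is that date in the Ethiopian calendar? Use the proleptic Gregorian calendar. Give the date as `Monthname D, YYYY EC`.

Hidar 3, 698 EC

Julian Day Number of the source date = 1978862.
Converting JDN 1978862 to the Ethiopian calendar gives 3 Hidar 698 EC.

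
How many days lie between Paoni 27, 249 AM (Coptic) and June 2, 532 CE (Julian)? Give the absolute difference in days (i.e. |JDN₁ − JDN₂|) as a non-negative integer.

First date → JDN 1915908; second date → JDN 1915524.
The interval is |1915908 − 1915524| = 384 days.

384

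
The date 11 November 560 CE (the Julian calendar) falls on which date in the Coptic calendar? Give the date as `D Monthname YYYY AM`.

Julian Day Number of the source date = 1925913.
Converting JDN 1925913 to the Coptic calendar gives 15 Hathor 277 AM.

15 Hathor 277 AM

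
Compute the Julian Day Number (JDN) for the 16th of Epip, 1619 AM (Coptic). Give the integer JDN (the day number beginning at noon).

Equivalently 23 July 1903 (Gregorian).
JDN 2451545 is 1 January 2000 CE (Gregorian); the target day is −35226 days from there, so JDN = 2416319.

2416319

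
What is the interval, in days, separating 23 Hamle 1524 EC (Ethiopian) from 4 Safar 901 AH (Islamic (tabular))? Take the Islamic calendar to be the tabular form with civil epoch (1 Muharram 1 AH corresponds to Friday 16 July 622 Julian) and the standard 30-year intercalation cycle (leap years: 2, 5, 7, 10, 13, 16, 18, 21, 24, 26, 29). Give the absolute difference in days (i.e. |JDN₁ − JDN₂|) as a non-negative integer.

13416

First date → JDN 2280819; second date → JDN 2267403.
The interval is |2280819 − 2267403| = 13416 days.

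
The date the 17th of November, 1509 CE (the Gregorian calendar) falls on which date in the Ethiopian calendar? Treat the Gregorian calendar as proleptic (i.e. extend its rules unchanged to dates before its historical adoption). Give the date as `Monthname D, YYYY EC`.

Hidar 11, 1502 EC

Julian Day Number of the source date = 2272531.
Converting JDN 2272531 to the Ethiopian calendar gives 11 Hidar 1502 EC.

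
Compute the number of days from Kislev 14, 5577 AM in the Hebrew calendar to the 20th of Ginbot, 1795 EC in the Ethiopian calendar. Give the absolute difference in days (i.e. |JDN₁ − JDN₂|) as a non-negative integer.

First date → JDN 2384678; second date → JDN 2379738.
The interval is |2384678 − 2379738| = 4940 days.

4940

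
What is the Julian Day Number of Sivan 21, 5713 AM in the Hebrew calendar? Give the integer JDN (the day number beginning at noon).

2434533

Equivalently 4 June 1953 (Gregorian).
JDN 2451545 is 1 January 2000 CE (Gregorian); the target day is −17012 days from there, so JDN = 2434533.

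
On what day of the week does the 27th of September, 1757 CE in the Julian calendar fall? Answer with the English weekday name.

Saturday

This is JDN 2363072 (8 October 1757 Gregorian).
2363072 ≡ 5 (mod 7); counting from Monday = 0 gives Saturday.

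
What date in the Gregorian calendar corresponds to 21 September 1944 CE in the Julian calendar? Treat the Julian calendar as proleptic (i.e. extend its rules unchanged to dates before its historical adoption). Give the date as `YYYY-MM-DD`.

The Julian–Gregorian offset here is 13 days (Julian trailing).
21 September 1944 Julian + 13 days → 4 October 1944 Gregorian.

1944-10-04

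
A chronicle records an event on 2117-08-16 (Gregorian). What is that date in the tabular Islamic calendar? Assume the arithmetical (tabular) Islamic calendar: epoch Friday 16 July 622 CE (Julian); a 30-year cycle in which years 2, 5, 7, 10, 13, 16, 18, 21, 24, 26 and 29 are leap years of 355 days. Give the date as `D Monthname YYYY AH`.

17 Dhu al-Hijjah 1541 AH

Both dates share Julian Day Number 2494506; in the tabular Islamic calendar that is 17 Dhu al-Hijjah 1541 AH.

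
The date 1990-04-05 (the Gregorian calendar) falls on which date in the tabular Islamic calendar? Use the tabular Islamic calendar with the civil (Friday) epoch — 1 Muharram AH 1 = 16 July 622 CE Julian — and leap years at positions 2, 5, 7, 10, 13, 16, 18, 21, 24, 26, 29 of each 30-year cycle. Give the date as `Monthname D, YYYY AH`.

Julian Day Number of the source date = 2447987.
Converting JDN 2447987 to the tabular Islamic calendar gives 9 Ramadan 1410 AH.

Ramadan 9, 1410 AH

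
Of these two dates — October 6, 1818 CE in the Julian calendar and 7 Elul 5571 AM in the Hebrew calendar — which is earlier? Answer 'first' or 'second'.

First date → JDN 2385361; second date → JDN 2382752.
JDN 2382752 < JDN 2385361, so the second date is earlier.

second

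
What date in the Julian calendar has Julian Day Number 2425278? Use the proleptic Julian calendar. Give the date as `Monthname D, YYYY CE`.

JDN 2425278 is 1 February 1928 in the Gregorian calendar.
In the Julian calendar that day is January 19, 1928 CE.

January 19, 1928 CE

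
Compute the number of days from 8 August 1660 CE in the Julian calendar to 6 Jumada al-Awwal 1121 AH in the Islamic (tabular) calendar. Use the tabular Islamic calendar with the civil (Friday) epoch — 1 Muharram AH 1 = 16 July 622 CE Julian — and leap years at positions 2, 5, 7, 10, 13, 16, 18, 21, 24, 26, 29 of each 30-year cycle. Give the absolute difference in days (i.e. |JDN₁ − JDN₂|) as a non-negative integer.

17861

First date → JDN 2327593; second date → JDN 2345454.
The interval is |2327593 − 2345454| = 17861 days.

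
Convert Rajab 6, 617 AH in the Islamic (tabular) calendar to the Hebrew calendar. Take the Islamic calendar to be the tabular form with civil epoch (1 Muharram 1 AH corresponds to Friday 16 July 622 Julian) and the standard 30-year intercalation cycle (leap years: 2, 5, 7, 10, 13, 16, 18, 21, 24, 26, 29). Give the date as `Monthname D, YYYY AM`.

Tishrei 7, 4981 AM

Julian Day Number of the source date = 2166912.
Converting JDN 2166912 to the Hebrew calendar gives 7 Tishrei 4981 AM.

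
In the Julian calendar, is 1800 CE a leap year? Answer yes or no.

yes

1800 mod 4 = 0, so it is a leap year in the Julian calendar.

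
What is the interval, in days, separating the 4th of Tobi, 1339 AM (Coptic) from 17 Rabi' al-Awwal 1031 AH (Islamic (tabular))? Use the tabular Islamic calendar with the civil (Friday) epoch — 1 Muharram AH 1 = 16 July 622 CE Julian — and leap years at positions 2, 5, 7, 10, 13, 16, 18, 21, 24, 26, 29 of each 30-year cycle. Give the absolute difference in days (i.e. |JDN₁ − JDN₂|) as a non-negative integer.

JDN of the first date = 2313857.
JDN of the second date = 2313513.
|2313513 − 2313857| = 344.

344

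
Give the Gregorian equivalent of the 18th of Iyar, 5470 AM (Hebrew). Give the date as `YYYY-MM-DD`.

1710-05-18

Both dates share Julian Day Number 2345762; in the Gregorian calendar that is 18 May 1710 CE.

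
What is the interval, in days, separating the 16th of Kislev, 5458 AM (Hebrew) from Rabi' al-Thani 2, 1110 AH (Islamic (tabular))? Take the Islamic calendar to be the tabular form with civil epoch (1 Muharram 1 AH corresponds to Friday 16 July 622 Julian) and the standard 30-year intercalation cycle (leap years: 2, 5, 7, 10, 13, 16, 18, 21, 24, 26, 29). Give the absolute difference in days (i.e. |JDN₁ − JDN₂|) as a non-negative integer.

JDN of the first date = 2341211.
JDN of the second date = 2341523.
|2341523 − 2341211| = 312.

312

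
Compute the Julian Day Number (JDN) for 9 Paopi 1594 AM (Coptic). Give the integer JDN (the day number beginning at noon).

2406911

In the Gregorian calendar the same day is 18 October 1877.
JDN 2299161 is 15 October 1582 CE (Gregorian); the target day is +107750 days from there, so JDN = 2406911.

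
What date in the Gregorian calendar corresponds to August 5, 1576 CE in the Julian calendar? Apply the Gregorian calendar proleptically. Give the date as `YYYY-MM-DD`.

The Julian–Gregorian offset here is 10 days (Julian trailing).
5 August 1576 Julian + 10 days → 15 August 1576 Gregorian.

1576-08-15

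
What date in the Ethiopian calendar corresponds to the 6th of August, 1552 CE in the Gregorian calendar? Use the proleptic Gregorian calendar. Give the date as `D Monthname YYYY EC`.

Julian Day Number of the source date = 2288134.
Converting JDN 2288134 to the Ethiopian calendar gives 3 Nehase 1544 EC.

3 Nehase 1544 EC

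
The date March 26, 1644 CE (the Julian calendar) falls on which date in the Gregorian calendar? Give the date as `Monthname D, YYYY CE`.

The Julian–Gregorian offset here is 10 days (Julian trailing).
26 March 1644 Julian + 10 days → 5 April 1644 Gregorian.

April 5, 1644 CE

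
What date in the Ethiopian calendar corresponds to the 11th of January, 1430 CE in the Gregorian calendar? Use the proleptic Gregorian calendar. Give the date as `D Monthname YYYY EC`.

7 Tir 1422 EC

Both dates share Julian Day Number 2243367; in the Ethiopian calendar that is 7 Tir 1422 EC.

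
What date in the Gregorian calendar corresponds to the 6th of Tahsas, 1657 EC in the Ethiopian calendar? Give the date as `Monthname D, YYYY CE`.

December 12, 1664 CE

Both dates share Julian Day Number 2329170; in the Gregorian calendar that is 12 December 1664 CE.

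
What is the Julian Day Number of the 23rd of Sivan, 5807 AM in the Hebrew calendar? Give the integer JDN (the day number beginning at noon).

Equivalently 17 June 2047 (Gregorian).
JDN 2451545 is 1 January 2000 CE (Gregorian); the target day is +17334 days from there, so JDN = 2468879.

2468879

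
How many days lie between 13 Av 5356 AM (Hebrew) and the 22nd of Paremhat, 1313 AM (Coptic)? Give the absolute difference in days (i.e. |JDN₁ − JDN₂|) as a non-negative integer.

233

JDN of the first date = 2304206.
JDN of the second date = 2304439.
|2304439 − 2304206| = 233.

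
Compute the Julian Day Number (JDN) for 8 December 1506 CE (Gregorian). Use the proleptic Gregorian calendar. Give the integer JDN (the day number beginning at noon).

2271456

JDN 2299161 is 15 October 1582 CE (Gregorian); the target day is −27705 days from there, so JDN = 2271456.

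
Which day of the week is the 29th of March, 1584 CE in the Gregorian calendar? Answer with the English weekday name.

Thursday

2299692 ≡ 3 (mod 7); counting from Monday = 0 gives Thursday.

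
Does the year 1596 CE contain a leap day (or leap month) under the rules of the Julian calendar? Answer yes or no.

yes

1596 mod 4 = 0, so it is a leap year in the Julian calendar.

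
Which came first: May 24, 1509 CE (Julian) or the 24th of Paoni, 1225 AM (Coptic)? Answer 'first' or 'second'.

first

First date → JDN 2272364; second date → JDN 2272389.
JDN 2272364 < JDN 2272389, so the first date is earlier.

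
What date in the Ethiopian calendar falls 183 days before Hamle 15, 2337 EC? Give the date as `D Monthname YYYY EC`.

The starting date is JDN 2577759; 2577759 − 183 = 2577576.
JDN 2577576 corresponds to 12 Tir 2337 EC.

12 Tir 2337 EC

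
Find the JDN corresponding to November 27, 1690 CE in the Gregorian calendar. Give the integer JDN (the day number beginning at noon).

JDN 2299161 is 15 October 1582 CE (Gregorian); the target day is +39490 days from there, so JDN = 2338651.

2338651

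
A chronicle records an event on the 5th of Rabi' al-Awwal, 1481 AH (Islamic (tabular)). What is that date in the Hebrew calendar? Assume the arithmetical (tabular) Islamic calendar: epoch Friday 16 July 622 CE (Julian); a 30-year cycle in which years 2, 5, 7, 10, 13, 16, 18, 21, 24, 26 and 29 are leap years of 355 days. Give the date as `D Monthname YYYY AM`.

Julian Day Number of the source date = 2472966.
Converting JDN 2472966 to the Hebrew calendar gives 5 Elul 5818 AM.

5 Elul 5818 AM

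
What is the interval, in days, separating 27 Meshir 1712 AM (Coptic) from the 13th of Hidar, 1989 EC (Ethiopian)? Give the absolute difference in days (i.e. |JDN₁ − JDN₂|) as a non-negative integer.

First date → JDN 2450149; second date → JDN 2450410.
The interval is |2450149 − 2450410| = 261 days.

261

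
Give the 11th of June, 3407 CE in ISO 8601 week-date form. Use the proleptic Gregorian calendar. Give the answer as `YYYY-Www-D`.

The weekday is Thursday (ISO weekday 4).
That Thursday belongs to ISO week 24 of ISO year 3407.

3407-W24-4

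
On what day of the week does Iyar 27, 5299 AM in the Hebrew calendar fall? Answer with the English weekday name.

Equivalently 25 May 1539 Gregorian, JDN 2283312.
Since JDN mod 7 = 3 (0 = Monday), the day is Thursday.

Thursday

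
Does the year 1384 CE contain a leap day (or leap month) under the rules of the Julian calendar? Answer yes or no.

yes

1384 mod 4 = 0, so it is a leap year in the Julian calendar.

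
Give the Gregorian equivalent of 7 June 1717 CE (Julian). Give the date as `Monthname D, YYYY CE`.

June 18, 1717 CE

At this point the Julian calendar is 11 days behind the Gregorian.
7 June 1717 Julian + 11 days → 18 June 1717 Gregorian.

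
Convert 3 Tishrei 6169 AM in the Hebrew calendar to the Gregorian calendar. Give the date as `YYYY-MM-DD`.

2408-09-24

Both dates share Julian Day Number 2600831; in the Gregorian calendar that is 24 September 2408 CE.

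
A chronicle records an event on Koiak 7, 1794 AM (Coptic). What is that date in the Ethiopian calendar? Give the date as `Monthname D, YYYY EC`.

The source date corresponds to 16 December 2077 in the Gregorian calendar (JDN 2480019).
That day falls on 7 Tahsas 2070 EC in the Ethiopian calendar.

Tahsas 7, 2070 EC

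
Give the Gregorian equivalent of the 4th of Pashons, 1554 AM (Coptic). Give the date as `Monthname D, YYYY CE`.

May 11, 1838 CE

Julian Day Number of the source date = 2392506.
Converting JDN 2392506 to the Gregorian calendar gives 11 May 1838 CE.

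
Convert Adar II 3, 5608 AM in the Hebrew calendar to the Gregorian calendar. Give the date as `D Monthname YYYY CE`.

8 March 1848 CE

Julian Day Number of the source date = 2396095.
Converting JDN 2396095 to the Gregorian calendar gives 8 March 1848 CE.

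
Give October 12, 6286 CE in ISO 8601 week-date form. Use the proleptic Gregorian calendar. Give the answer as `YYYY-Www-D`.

The weekday is Tuesday (ISO weekday 2).
That Tuesday belongs to ISO week 41 of ISO year 6286.

6286-W41-2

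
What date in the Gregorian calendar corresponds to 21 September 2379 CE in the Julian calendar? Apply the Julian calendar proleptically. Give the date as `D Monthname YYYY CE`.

7 October 2379 CE

At this point the Julian calendar is 16 days behind the Gregorian.
21 September 2379 Julian + 16 days → 7 October 2379 Gregorian.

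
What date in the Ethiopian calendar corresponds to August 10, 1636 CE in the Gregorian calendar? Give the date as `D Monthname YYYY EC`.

Both dates share Julian Day Number 2318819; in the Ethiopian calendar that is 7 Nehase 1628 EC.

7 Nehase 1628 EC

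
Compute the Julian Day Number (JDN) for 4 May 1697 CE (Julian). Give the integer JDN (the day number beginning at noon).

2341011

Equivalently 14 May 1697 (Gregorian).
JDN 2400001 is 17 November 1858 CE (Gregorian), MJD 0; the target day is −58990 days from there, so JDN = 2341011.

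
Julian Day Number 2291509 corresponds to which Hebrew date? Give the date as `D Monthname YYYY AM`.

13 Cheshvan 5322 AM

JDN 2291509 is 2 November 1561 in the proleptic Gregorian calendar.
In the Hebrew calendar that day is 13 Cheshvan 5322 AM.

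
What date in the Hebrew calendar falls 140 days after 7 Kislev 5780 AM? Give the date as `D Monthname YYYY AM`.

JDN of 7 Kislev 5780 AM = 2458823.
2458823 + 140 = 2458963.
JDN 2458963 in the Hebrew calendar is 29 Nisan 5780 AM.

29 Nisan 5780 AM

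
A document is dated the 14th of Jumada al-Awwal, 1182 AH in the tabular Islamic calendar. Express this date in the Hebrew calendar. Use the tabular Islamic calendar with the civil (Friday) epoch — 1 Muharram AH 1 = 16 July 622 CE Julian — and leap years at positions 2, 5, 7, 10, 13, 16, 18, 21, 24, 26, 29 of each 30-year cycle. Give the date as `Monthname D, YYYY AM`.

Both dates share Julian Day Number 2367078; in the Hebrew calendar that is 15 Tishrei 5529 AM.

Tishrei 15, 5529 AM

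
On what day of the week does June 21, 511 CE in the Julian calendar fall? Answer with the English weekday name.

Tuesday

In the proleptic Gregorian calendar this is 23 June 511 (JDN 1907872).
Since JDN mod 7 = 1 (0 = Monday), the day is Tuesday.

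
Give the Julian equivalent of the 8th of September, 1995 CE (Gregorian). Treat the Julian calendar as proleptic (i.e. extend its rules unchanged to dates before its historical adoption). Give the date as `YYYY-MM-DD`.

The Julian–Gregorian offset here is 13 days (Julian trailing).
8 September 1995 Gregorian − 13 days → 26 August 1995 Julian.

1995-08-26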